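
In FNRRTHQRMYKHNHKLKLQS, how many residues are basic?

9

Lysine (K), arginine (R), and histidine (H) have basic, nitrogen-containing side chains.
Matching residues: R3, R4, H6, R8, K11, H12, H14, K15, K17.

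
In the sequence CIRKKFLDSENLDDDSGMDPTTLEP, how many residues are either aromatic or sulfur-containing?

Aromatic: F, W, Y. Sulfur-containing: C, M.
Aromatic residues here: F6 (1).
Sulfur-containing residues here: C1, M18 (2).
The two groups share no amino acid, so total = 1 + 2 = 3.

3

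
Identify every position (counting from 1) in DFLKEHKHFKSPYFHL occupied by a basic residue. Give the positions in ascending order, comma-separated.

4, 6, 7, 8, 10, 15

The basic amino acids are Lys (K), Arg (R), and His (H).
Matching residues: K4, H6, K7, H8, K10, H15.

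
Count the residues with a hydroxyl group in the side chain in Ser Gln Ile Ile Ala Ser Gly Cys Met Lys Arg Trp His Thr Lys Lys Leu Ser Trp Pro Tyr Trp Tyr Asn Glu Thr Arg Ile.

7

Serine (S), threonine (T), and tyrosine (Y) each carry a hydroxyl group on the side chain.
Matching residues: Ser1, Ser6, Thr14, Ser18, Tyr21, Tyr23, Thr26.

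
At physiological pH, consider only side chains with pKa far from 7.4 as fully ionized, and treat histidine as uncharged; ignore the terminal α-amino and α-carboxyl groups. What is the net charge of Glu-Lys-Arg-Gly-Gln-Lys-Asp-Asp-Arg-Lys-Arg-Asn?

+3

The side chains ionized at physiological pH are Lys/Arg (+1) and Asp/Glu (−1); with His treated as neutral, nothing else contributes.
Positive (K, R): Lys2, Arg3, Lys6, Arg9, Lys10, Arg11 → +6.
Negative (D, E): Glu1, Asp7, Asp8 → −3.
Net charge = (+6) + (−3) = +3.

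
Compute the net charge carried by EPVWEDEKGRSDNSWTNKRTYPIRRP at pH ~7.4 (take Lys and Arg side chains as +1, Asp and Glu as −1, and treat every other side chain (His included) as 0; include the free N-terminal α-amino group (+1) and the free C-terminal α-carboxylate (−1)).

+1

Positive (K, R): K8, R10, K18, R19, R24, R25 → +6.
Negative (D, E): E1, E5, D6, E7, D12 → −5.
The N-terminus (+1) and C-terminus (−1) cancel.
Net charge = (+6) + (−5) = +1.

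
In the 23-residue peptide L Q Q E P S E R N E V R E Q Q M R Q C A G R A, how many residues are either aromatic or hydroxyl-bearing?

1

Aromatic: F, W, Y. Hydroxyl-bearing: S, T, Y.
Aromatic residues here: none (0).
Hydroxyl-bearing residues here: S6 (1).
(Y belongs to both groups, but none appear in this sequence.) Total = 0 + 1 = 1.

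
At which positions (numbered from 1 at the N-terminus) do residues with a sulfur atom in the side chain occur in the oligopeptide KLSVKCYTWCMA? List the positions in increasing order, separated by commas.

6, 10, 11

The sulfur-bearing residues are cysteine (–SH) and methionine (–S–CH₃).
Matching residues: C6, C10, M11.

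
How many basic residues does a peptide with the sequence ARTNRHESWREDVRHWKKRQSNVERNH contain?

11

K, R, and H are the three residues with basic side chains (ε-amine, guanidinium, and imidazole respectively).
Matching residues: R2, R5, H6, R10, R14, H15, K17, K18, R19, R25, H27.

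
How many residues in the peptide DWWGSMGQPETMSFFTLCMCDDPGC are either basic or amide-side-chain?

Basic: H, K, R. Amide-side-chain: N, Q.
Basic residues here: none (0).
Amide-side-chain residues here: Q8 (1).
The two groups share no amino acid, so total = 0 + 1 = 1.

1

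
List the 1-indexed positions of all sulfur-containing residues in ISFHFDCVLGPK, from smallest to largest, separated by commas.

7

The sulfur-bearing residues are cysteine (–SH) and methionine (–S–CH₃).
Matching residues: C7.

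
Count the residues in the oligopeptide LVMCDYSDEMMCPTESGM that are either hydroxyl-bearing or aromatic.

4

Hydroxyl-bearing: S, T, Y. Aromatic: F, W, Y.
Hydroxyl-bearing residues here: Y6, S7, T14, S16 (4).
Aromatic residues here: Y6 (1).
Y is in both groups, so the 1 Y residue must not be double-counted.
Total = 4 + 1 − 1 = 4.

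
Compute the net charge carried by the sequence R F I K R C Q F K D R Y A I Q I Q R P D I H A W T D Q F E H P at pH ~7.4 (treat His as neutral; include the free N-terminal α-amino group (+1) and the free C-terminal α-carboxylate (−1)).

Near pH 7.4, K and R contribute +1 each, D and E contribute −1 each, and every other side chain (His included, as stated) is uncharged.
Positive (K, R): R1, K4, R5, K9, R11, R18 → +6.
Negative (D, E): D10, D20, D26, E29 → −4.
The N-terminus (+1) and C-terminus (−1) cancel.
Net charge = (+6) + (−4) = +2.

+2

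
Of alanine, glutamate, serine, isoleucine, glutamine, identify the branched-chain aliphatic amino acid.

The BCAAs are Val, Leu, and Ile — aliphatic side chains with a branch point.
Of the listed options, only isoleucine belongs to this group.

isoleucine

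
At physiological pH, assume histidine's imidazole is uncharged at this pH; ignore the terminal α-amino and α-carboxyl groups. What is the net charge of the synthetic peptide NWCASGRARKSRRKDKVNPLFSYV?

+6

At pH ~7.4 the Lys and Arg side chains are protonated (+1), the Asp and Glu side chains are deprotonated (−1), and with His taken as neutral all other side chains carry no charge.
Positive (K, R): R7, R9, K10, R12, R13, K14, K16 → +7.
Negative (D, E): D15 → −1.
Net charge = (+7) + (−1) = +6.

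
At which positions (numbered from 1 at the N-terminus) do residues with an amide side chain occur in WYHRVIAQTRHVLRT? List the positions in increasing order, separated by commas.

8

The amide-side-chain residues are Asn (N) and Gln (Q).
Matching residues: Q8.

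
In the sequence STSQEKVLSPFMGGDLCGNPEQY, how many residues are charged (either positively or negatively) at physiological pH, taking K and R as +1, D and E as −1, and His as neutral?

Charged side chains at pH ~7.4: K, R (positive); D, E (negative).
Matching residues: E5, K6, D15, E21.

4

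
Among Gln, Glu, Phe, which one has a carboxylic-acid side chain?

The acidic residues are Asp (D) and Glu (E), whose side chains end in a carboxylate group.
Of the listed options, only Glu belongs to this group.

Glu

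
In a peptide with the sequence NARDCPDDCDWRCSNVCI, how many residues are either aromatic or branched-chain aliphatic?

3

Aromatic: F, W, Y. Branched-chain aliphatic: I, L, V.
Aromatic residues here: W11 (1).
Branched-chain aliphatic residues here: V16, I18 (2).
The two groups share no amino acid, so total = 1 + 2 = 3.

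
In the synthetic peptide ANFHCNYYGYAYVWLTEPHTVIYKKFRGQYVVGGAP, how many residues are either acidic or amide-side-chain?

4

Acidic: D, E. Amide-side-chain: N, Q.
Acidic residues here: E17 (1).
Amide-side-chain residues here: N2, N6, Q29 (3).
The two groups share no amino acid, so total = 1 + 3 = 4.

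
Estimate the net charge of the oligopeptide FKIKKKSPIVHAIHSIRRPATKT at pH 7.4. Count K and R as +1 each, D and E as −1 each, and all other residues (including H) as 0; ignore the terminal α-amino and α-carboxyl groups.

Positive (K, R): K2, K4, K5, K6, R17, R18, K22 → +7.
Negative (D, E): none → −0.
Net charge = (+7) + (−0) = +7.

+7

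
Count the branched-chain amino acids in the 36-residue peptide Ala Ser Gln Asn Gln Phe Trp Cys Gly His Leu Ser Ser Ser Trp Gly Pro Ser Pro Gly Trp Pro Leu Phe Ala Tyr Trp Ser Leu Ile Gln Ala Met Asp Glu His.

4

V, L, and I make up the branched-chain aliphatic group.
Matching residues: Leu11, Leu23, Leu29, Ile30.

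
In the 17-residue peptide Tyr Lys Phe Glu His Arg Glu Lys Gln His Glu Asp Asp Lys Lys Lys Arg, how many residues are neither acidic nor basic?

3

Acidic: D, E. Basic: K, R, H. All other residues are neither.
Matching residues: Tyr1, Phe3, Gln9.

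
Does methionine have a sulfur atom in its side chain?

Yes

Cysteine (C, thiol) and methionine (M, thioether) are the two sulfur-containing amino acids.
Methionine is in this group.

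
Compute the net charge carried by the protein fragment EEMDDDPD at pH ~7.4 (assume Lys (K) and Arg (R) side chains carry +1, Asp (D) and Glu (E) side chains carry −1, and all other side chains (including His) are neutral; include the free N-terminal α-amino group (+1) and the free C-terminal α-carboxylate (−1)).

-6

Positive (K, R): none → +0.
Negative (D, E): E1, E2, D4, D5, D6, D8 → −6.
The N-terminus (+1) and C-terminus (−1) cancel.
Net charge = (+0) + (−6) = −6.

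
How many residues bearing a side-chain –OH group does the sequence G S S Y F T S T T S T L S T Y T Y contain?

14

The –OH-bearing residues are Ser, Thr (aliphatic alcohols), and Tyr (phenol).
Matching residues: S2, S3, Y4, T6, S7, T8, T9, S10, T11, S13, T14, Y15, T16, Y17.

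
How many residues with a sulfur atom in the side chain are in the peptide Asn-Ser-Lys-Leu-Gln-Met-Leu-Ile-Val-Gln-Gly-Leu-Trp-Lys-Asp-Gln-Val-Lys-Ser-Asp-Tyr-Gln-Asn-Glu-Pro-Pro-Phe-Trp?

Cysteine (C, thiol) and methionine (M, thioether) are the two sulfur-containing amino acids.
Matching residues: Met6.

1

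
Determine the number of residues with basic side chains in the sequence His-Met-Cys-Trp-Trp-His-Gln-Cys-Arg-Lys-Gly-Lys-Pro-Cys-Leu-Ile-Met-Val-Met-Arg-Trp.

6

K, R, and H are the three residues with basic side chains (ε-amine, guanidinium, and imidazole respectively).
Matching residues: His1, His6, Arg9, Lys10, Lys12, Arg20.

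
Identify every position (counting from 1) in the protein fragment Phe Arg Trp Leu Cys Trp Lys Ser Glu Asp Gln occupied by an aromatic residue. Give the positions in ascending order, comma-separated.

Matching residues: Phe1, Trp3, Trp6.

1, 3, 6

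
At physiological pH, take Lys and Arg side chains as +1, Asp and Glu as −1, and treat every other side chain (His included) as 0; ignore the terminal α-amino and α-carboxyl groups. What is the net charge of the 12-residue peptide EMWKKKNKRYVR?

Positive (K, R): K4, K5, K6, K8, R9, R12 → +6.
Negative (D, E): E1 → −1.
Net charge = (+6) + (−1) = +5.

+5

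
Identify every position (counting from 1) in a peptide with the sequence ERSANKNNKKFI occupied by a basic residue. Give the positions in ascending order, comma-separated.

K, R, and H are the three residues with basic side chains (ε-amine, guanidinium, and imidazole respectively).
Matching residues: R2, K6, K9, K10.

2, 6, 9, 10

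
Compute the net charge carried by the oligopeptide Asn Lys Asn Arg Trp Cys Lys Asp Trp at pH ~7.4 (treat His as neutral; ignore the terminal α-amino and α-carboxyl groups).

+2

The side chains ionized at physiological pH are Lys/Arg (+1) and Asp/Glu (−1); with His treated as neutral, nothing else contributes.
Positive (K, R): Lys2, Arg4, Lys7 → +3.
Negative (D, E): Asp8 → −1.
Net charge = (+3) + (−1) = +2.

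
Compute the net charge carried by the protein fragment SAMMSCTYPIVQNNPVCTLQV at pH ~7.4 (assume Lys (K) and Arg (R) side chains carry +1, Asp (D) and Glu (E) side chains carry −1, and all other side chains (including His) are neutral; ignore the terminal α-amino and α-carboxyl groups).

Positive (K, R): none → +0.
Negative (D, E): none → −0.
Net charge = (+0) + (−0) = 0.

0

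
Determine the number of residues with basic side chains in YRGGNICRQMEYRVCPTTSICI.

Lysine (K), arginine (R), and histidine (H) have basic, nitrogen-containing side chains.
Matching residues: R2, R8, R13.

3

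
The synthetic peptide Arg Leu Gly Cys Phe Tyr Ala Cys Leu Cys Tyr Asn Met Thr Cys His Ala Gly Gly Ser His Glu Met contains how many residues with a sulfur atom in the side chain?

6

Cysteine (C, thiol) and methionine (M, thioether) are the two sulfur-containing amino acids.
Matching residues: Cys4, Cys8, Cys10, Met13, Cys15, Met23.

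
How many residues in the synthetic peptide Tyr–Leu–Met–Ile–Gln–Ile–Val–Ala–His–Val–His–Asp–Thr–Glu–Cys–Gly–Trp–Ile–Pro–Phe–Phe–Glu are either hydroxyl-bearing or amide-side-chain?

3

Hydroxyl-bearing: S, T, Y. Amide-side-chain: N, Q.
Hydroxyl-bearing residues here: Tyr1, Thr13 (2).
Amide-side-chain residues here: Gln5 (1).
The two groups share no amino acid, so total = 2 + 1 = 3.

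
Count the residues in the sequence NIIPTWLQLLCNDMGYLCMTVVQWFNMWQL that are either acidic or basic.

1

Acidic: D, E. Basic: H, K, R.
Acidic residues here: D13 (1).
Basic residues here: none (0).
The two groups share no amino acid, so total = 1 + 0 = 1.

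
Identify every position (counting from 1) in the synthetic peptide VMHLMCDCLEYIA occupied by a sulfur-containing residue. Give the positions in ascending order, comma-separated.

2, 5, 6, 8

Matching residues: M2, M5, C6, C8.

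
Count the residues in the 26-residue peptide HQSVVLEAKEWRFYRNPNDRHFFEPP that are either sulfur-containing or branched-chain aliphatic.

Sulfur-containing: C, M. Branched-chain aliphatic: I, L, V.
Sulfur-containing residues here: none (0).
Branched-chain aliphatic residues here: V4, V5, L6 (3).
The two groups share no amino acid, so total = 0 + 3 = 3.

3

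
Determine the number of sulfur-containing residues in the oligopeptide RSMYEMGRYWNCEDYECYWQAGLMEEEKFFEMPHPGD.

Cysteine (C, thiol) and methionine (M, thioether) are the two sulfur-containing amino acids.
Matching residues: M3, M6, C12, C17, M24, M32.

6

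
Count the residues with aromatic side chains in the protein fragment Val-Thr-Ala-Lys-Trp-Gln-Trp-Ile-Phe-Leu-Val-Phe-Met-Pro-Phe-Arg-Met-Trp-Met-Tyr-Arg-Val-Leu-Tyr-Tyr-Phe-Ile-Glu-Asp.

10

F, W, and Y each carry an aromatic ring on the side chain.
Matching residues: Trp5, Trp7, Phe9, Phe12, Phe15, Trp18, Tyr20, Tyr24, Tyr25, Phe26.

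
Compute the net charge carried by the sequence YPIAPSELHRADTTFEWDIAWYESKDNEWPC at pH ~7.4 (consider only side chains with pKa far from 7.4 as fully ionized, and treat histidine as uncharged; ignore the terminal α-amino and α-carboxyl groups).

At pH ~7.4 the Lys and Arg side chains are protonated (+1), the Asp and Glu side chains are deprotonated (−1), and with His taken as neutral all other side chains carry no charge.
Positive (K, R): R10, K25 → +2.
Negative (D, E): E7, D12, E16, D18, E23, D26, E28 → −7.
Net charge = (+2) + (−7) = −5.

-5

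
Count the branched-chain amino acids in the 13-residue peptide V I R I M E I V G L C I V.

8

Valine (V), leucine (L), and isoleucine (I) are the branched-chain amino acids.
Matching residues: V1, I2, I4, I7, V8, L10, I12, V13.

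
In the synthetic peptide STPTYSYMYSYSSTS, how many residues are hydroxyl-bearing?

13

Serine (S), threonine (T), and tyrosine (Y) each carry a hydroxyl group on the side chain.
Matching residues: S1, T2, T4, Y5, S6, Y7, Y9, S10, Y11, S12, S13, T14, S15.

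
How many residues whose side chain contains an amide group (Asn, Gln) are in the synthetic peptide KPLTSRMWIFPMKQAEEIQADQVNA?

4

Matching residues: Q14, Q19, Q22, N24.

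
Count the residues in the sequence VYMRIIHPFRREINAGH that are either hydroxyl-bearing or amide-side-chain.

2

Hydroxyl-bearing: S, T, Y. Amide-side-chain: N, Q.
Hydroxyl-bearing residues here: Y2 (1).
Amide-side-chain residues here: N14 (1).
The two groups share no amino acid, so total = 1 + 1 = 2.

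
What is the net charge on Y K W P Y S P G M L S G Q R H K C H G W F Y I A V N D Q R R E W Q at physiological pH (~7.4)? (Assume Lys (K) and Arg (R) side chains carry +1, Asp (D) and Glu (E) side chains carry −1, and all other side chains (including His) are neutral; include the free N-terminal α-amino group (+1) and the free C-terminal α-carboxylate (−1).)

+3

Positive (K, R): K2, R14, K16, R29, R30 → +5.
Negative (D, E): D27, E31 → −2.
The N-terminus (+1) and C-terminus (−1) cancel.
Net charge = (+5) + (−2) = +3.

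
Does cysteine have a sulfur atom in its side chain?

Cysteine (C, thiol) and methionine (M, thioether) are the two sulfur-containing amino acids.
Cysteine is in this group.

Yes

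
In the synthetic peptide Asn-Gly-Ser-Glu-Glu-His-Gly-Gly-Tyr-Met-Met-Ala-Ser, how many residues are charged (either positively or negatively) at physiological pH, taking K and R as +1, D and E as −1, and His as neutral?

2

Charged side chains at pH ~7.4: K, R (positive); D, E (negative).
Matching residues: Glu4, Glu5.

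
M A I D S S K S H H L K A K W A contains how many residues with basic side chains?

K, R, and H are the three residues with basic side chains (ε-amine, guanidinium, and imidazole respectively).
Matching residues: K7, H9, H10, K12, K14.

5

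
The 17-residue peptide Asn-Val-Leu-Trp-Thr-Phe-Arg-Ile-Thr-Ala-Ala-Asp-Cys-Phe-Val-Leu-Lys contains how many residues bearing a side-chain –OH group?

2

The –OH-bearing residues are Ser, Thr (aliphatic alcohols), and Tyr (phenol).
Matching residues: Thr5, Thr9.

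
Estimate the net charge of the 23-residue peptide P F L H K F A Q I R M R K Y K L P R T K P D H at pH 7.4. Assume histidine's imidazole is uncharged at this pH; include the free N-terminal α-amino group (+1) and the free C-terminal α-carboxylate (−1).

The side chains ionized at physiological pH are Lys/Arg (+1) and Asp/Glu (−1); with His treated as neutral, nothing else contributes.
Positive (K, R): K5, R10, R12, K13, K15, R18, K20 → +7.
Negative (D, E): D22 → −1.
The N-terminus (+1) and C-terminus (−1) cancel.
Net charge = (+7) + (−1) = +6.

+6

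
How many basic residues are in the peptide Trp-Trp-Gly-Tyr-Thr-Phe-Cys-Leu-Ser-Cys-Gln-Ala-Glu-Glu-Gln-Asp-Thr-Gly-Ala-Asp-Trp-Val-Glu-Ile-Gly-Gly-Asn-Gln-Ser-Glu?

0

The basic amino acids are Lys (K), Arg (R), and His (H).
None of the 30 residues belong to this group.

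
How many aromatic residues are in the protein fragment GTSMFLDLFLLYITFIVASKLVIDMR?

4

F, W, and Y each carry an aromatic ring on the side chain.
Matching residues: F5, F9, Y12, F15.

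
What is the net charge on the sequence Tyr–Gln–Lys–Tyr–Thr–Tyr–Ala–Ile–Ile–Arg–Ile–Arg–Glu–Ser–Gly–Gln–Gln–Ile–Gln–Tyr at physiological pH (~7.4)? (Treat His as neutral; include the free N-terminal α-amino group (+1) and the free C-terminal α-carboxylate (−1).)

+2

The side chains ionized at physiological pH are Lys/Arg (+1) and Asp/Glu (−1); with His treated as neutral, nothing else contributes.
Positive (K, R): Lys3, Arg10, Arg12 → +3.
Negative (D, E): Glu13 → −1.
The N-terminus (+1) and C-terminus (−1) cancel.
Net charge = (+3) + (−1) = +2.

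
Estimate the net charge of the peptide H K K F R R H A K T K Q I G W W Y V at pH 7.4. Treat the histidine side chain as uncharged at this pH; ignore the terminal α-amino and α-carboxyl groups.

+6

Near pH 7.4, K and R contribute +1 each, D and E contribute −1 each, and every other side chain (His included, as stated) is uncharged.
Positive (K, R): K2, K3, R5, R6, K9, K11 → +6.
Negative (D, E): none → −0.
Net charge = (+6) + (−0) = +6.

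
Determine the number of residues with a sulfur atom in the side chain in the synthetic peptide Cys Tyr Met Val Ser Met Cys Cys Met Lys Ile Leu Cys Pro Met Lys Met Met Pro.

Cysteine (C, thiol) and methionine (M, thioether) are the two sulfur-containing amino acids.
Matching residues: Cys1, Met3, Met6, Cys7, Cys8, Met9, Cys13, Met15, Met17, Met18.

10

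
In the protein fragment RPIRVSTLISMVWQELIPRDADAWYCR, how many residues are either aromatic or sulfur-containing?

5

Aromatic: F, W, Y. Sulfur-containing: C, M.
Aromatic residues here: W13, W24, Y25 (3).
Sulfur-containing residues here: M11, C26 (2).
The two groups share no amino acid, so total = 3 + 2 = 5.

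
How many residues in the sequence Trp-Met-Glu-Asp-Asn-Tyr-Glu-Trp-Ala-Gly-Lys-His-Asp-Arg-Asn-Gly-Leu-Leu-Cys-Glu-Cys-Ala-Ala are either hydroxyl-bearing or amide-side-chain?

Hydroxyl-bearing: S, T, Y. Amide-side-chain: N, Q.
Hydroxyl-bearing residues here: Tyr6 (1).
Amide-side-chain residues here: Asn5, Asn15 (2).
The two groups share no amino acid, so total = 1 + 2 = 3.

3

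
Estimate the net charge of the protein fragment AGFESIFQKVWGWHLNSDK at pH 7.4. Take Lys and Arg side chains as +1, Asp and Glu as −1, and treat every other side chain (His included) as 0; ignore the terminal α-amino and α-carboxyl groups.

Positive (K, R): K9, K19 → +2.
Negative (D, E): E4, D18 → −2.
Net charge = (+2) + (−2) = 0.

0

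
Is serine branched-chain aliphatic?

No

The BCAAs are Val, Leu, and Ile — aliphatic side chains with a branch point.
Serine is not in this group.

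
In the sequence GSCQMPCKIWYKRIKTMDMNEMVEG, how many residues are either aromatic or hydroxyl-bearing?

Aromatic: F, W, Y. Hydroxyl-bearing: S, T, Y.
Aromatic residues here: W10, Y11 (2).
Hydroxyl-bearing residues here: S2, Y11, T16 (3).
Y is in both groups, so the 1 Y residue must not be double-counted.
Total = 2 + 3 − 1 = 4.

4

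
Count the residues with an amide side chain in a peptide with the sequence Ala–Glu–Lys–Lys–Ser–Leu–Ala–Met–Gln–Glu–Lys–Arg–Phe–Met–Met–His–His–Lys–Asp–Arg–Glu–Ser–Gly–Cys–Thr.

Asparagine (N) and glutamine (Q) have uncharged amide side chains.
Matching residues: Gln9.

1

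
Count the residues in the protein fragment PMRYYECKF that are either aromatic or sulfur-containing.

Aromatic: F, W, Y. Sulfur-containing: C, M.
Aromatic residues here: Y4, Y5, F9 (3).
Sulfur-containing residues here: M2, C7 (2).
The two groups share no amino acid, so total = 3 + 2 = 5.

5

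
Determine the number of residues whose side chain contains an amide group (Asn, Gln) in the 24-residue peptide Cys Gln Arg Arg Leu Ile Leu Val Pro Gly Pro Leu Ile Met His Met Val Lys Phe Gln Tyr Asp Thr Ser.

2

Matching residues: Gln2, Gln20.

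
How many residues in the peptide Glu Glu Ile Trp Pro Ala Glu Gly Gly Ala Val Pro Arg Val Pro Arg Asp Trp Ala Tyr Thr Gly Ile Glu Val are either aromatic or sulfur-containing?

3

Aromatic: F, W, Y. Sulfur-containing: C, M.
Aromatic residues here: Trp4, Trp18, Tyr20 (3).
Sulfur-containing residues here: none (0).
The two groups share no amino acid, so total = 3 + 0 = 3.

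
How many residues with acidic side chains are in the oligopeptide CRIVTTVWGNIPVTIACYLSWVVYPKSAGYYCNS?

0

Only D (aspartate) and E (glutamate) carry a side-chain carboxylic acid.
None of the 34 residues belong to this group.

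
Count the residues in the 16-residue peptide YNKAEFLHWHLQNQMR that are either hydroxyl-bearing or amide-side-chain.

Hydroxyl-bearing: S, T, Y. Amide-side-chain: N, Q.
Hydroxyl-bearing residues here: Y1 (1).
Amide-side-chain residues here: N2, Q12, N13, Q14 (4).
The two groups share no amino acid, so total = 1 + 4 = 5.

5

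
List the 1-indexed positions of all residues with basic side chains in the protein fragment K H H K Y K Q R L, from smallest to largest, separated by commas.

K, R, and H are the three residues with basic side chains (ε-amine, guanidinium, and imidazole respectively).
Matching residues: K1, H2, H3, K4, K6, R8.

1, 2, 3, 4, 6, 8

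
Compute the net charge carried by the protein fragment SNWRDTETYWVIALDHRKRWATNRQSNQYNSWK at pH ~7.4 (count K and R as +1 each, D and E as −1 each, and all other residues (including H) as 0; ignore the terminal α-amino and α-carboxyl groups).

Positive (K, R): R4, R17, K18, R19, R24, K33 → +6.
Negative (D, E): D5, E7, D15 → −3.
Net charge = (+6) + (−3) = +3.

+3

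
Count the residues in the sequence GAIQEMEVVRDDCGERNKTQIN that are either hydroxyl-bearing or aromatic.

1

Hydroxyl-bearing: S, T, Y. Aromatic: F, W, Y.
Hydroxyl-bearing residues here: T19 (1).
Aromatic residues here: none (0).
(Y belongs to both groups, but none appear in this sequence.) Total = 1 + 0 = 1.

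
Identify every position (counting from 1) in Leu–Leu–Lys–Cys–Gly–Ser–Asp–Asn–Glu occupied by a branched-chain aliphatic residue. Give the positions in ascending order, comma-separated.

1, 2

V, L, and I make up the branched-chain aliphatic group.
Matching residues: Leu1, Leu2.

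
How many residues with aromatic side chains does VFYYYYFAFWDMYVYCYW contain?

12

The aromatic amino acids are Phe (F, benzyl), Trp (W, indole), and Tyr (Y, phenol).
Matching residues: F2, Y3, Y4, Y5, Y6, F7, F9, W10, Y13, Y15, Y17, W18.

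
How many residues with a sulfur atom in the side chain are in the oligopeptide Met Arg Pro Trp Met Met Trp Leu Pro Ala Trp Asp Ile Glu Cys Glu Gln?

4

The sulfur-bearing residues are cysteine (–SH) and methionine (–S–CH₃).
Matching residues: Met1, Met5, Met6, Cys15.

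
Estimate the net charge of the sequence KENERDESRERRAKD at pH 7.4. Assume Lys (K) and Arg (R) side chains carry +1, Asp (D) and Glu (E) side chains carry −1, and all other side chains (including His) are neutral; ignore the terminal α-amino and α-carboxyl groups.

0

Positive (K, R): K1, R5, R9, R11, R12, K14 → +6.
Negative (D, E): E2, E4, D6, E7, E10, D15 → −6.
Net charge = (+6) + (−6) = 0.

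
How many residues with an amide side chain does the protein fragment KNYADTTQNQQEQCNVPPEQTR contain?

8

The amide-side-chain residues are Asn (N) and Gln (Q).
Matching residues: N2, Q8, N9, Q10, Q11, Q13, N15, Q20.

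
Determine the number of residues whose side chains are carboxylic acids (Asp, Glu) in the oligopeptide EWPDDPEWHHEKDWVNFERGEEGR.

Matching residues: E1, D4, D5, E7, E11, D13, E18, E21, E22.

9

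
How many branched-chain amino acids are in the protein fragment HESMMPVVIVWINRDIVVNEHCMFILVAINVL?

14

Valine (V), leucine (L), and isoleucine (I) are the branched-chain amino acids.
Matching residues: V7, V8, I9, V10, I12, I16, V17, V18, I25, L26, V27, I29, V31, L32.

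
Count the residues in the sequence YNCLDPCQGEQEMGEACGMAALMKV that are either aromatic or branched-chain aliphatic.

4

Aromatic: F, W, Y. Branched-chain aliphatic: I, L, V.
Aromatic residues here: Y1 (1).
Branched-chain aliphatic residues here: L4, L22, V25 (3).
The two groups share no amino acid, so total = 1 + 3 = 4.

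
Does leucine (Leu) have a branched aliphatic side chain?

The BCAAs are Val, Leu, and Ile — aliphatic side chains with a branch point.
Leucine is in this group.

Yes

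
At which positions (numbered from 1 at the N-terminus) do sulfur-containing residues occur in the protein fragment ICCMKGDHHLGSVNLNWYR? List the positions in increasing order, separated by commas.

The sulfur-bearing residues are cysteine (–SH) and methionine (–S–CH₃).
Matching residues: C2, C3, M4.

2, 3, 4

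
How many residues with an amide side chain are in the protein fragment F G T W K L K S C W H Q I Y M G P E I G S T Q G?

2

The amide-side-chain residues are Asn (N) and Gln (Q).
Matching residues: Q12, Q23.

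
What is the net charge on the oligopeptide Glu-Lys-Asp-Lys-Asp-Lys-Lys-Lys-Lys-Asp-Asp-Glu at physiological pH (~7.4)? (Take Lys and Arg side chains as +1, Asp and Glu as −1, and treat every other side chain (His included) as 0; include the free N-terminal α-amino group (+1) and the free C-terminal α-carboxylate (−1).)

Positive (K, R): Lys2, Lys4, Lys6, Lys7, Lys8, Lys9 → +6.
Negative (D, E): Glu1, Asp3, Asp5, Asp10, Asp11, Glu12 → −6.
The N-terminus (+1) and C-terminus (−1) cancel.
Net charge = (+6) + (−6) = 0.

0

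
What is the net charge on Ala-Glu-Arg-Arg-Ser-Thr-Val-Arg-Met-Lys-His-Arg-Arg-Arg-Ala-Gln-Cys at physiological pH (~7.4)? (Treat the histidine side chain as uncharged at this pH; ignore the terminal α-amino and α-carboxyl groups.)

+6

The side chains ionized at physiological pH are Lys/Arg (+1) and Asp/Glu (−1); with His treated as neutral, nothing else contributes.
Positive (K, R): Arg3, Arg4, Arg8, Lys10, Arg12, Arg13, Arg14 → +7.
Negative (D, E): Glu2 → −1.
Net charge = (+7) + (−1) = +6.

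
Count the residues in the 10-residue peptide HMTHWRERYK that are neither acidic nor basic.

4

Acidic: D, E. Basic: K, R, H. All other residues are neither.
Matching residues: M2, T3, W5, Y9.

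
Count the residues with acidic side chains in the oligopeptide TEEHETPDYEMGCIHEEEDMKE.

10

The acidic residues are Asp (D) and Glu (E), whose side chains end in a carboxylate group.
Matching residues: E2, E3, E5, D8, E10, E16, E17, E18, D19, E22.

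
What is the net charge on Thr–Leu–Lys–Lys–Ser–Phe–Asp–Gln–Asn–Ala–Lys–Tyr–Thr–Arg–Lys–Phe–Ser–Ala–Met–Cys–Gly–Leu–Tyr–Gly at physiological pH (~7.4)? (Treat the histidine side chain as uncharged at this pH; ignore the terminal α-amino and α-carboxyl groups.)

At pH ~7.4 the Lys and Arg side chains are protonated (+1), the Asp and Glu side chains are deprotonated (−1), and with His taken as neutral all other side chains carry no charge.
Positive (K, R): Lys3, Lys4, Lys11, Arg14, Lys15 → +5.
Negative (D, E): Asp7 → −1.
Net charge = (+5) + (−1) = +4.

+4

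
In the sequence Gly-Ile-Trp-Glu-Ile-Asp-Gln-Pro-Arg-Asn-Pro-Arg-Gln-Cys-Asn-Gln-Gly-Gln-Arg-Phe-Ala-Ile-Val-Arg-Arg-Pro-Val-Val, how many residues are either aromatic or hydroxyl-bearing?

Aromatic: F, W, Y. Hydroxyl-bearing: S, T, Y.
Aromatic residues here: Trp3, Phe20 (2).
Hydroxyl-bearing residues here: none (0).
(Y belongs to both groups, but none appear in this sequence.) Total = 2 + 0 = 2.

2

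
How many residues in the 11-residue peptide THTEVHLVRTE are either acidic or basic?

5

Acidic: D, E. Basic: H, K, R.
Acidic residues here: E4, E11 (2).
Basic residues here: H2, H6, R9 (3).
The two groups share no amino acid, so total = 2 + 3 = 5.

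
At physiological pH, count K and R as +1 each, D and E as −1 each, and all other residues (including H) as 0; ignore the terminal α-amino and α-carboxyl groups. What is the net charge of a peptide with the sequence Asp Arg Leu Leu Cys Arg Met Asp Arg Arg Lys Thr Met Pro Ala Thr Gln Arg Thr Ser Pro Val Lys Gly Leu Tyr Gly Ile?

+5

Positive (K, R): Arg2, Arg6, Arg9, Arg10, Lys11, Arg18, Lys23 → +7.
Negative (D, E): Asp1, Asp8 → −2.
Net charge = (+7) + (−2) = +5.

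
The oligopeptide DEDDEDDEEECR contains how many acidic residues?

10

Aspartate (D) and glutamate (E) have carboxylic-acid side chains and are the acidic amino acids.
Matching residues: D1, E2, D3, D4, E5, D6, D7, E8, E9, E10.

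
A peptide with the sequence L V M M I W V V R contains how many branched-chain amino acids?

5

Valine (V), leucine (L), and isoleucine (I) are the branched-chain amino acids.
Matching residues: L1, V2, I5, V7, V8.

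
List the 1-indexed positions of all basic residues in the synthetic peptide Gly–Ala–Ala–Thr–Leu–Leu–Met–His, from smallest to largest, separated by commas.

8

K, R, and H are the three residues with basic side chains (ε-amine, guanidinium, and imidazole respectively).
Matching residues: His8.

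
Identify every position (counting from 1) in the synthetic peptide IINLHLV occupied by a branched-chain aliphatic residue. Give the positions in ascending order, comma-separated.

1, 2, 4, 6, 7

Valine (V), leucine (L), and isoleucine (I) are the branched-chain amino acids.
Matching residues: I1, I2, L4, L6, V7.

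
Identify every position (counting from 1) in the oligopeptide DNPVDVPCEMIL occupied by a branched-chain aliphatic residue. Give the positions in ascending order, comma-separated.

4, 6, 11, 12

Matching residues: V4, V6, I11, L12.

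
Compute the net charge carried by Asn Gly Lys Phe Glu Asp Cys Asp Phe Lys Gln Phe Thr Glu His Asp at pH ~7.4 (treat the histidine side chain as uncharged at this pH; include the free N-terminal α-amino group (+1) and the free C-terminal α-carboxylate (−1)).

-3

The side chains ionized at physiological pH are Lys/Arg (+1) and Asp/Glu (−1); with His treated as neutral, nothing else contributes.
Positive (K, R): Lys3, Lys10 → +2.
Negative (D, E): Glu5, Asp6, Asp8, Glu14, Asp16 → −5.
The N-terminus (+1) and C-terminus (−1) cancel.
Net charge = (+2) + (−5) = −3.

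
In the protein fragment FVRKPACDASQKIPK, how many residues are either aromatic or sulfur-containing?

Aromatic: F, W, Y. Sulfur-containing: C, M.
Aromatic residues here: F1 (1).
Sulfur-containing residues here: C7 (1).
The two groups share no amino acid, so total = 1 + 1 = 2.

2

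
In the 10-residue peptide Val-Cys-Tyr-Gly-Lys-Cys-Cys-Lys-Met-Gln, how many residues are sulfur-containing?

4

Cysteine (C, thiol) and methionine (M, thioether) are the two sulfur-containing amino acids.
Matching residues: Cys2, Cys6, Cys7, Met9.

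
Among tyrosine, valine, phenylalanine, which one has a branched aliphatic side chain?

valine

The BCAAs are Val, Leu, and Ile — aliphatic side chains with a branch point.
Of the listed options, only valine belongs to this group.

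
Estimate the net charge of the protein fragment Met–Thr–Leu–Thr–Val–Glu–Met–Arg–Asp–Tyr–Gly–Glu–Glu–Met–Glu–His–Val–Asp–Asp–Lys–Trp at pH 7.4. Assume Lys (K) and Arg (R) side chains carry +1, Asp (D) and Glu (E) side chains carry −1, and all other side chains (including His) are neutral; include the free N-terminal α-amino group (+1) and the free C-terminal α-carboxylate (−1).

-5

Positive (K, R): Arg8, Lys20 → +2.
Negative (D, E): Glu6, Asp9, Glu12, Glu13, Glu15, Asp18, Asp19 → −7.
The N-terminus (+1) and C-terminus (−1) cancel.
Net charge = (+2) + (−7) = −5.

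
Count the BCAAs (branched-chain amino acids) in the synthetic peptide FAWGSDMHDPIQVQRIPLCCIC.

5

Valine (V), leucine (L), and isoleucine (I) are the branched-chain amino acids.
Matching residues: I11, V13, I16, L18, I21.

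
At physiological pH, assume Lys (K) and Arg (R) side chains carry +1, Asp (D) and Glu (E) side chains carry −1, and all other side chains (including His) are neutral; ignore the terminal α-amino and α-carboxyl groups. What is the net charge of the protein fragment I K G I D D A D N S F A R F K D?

Positive (K, R): K2, R13, K15 → +3.
Negative (D, E): D5, D6, D8, D16 → −4.
Net charge = (+3) + (−4) = −1.

-1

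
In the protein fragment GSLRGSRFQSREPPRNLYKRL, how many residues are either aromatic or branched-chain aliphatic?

Aromatic: F, W, Y. Branched-chain aliphatic: I, L, V.
Aromatic residues here: F8, Y18 (2).
Branched-chain aliphatic residues here: L3, L17, L21 (3).
The two groups share no amino acid, so total = 2 + 3 = 5.

5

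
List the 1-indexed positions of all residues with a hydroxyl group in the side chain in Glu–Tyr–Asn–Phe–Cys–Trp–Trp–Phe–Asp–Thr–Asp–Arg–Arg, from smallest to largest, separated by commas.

2, 10

The –OH-bearing residues are Ser, Thr (aliphatic alcohols), and Tyr (phenol).
Matching residues: Tyr2, Thr10.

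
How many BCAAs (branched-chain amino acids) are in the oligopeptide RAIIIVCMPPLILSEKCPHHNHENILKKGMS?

V, L, and I make up the branched-chain aliphatic group.
Matching residues: I3, I4, I5, V6, L11, I12, L13, I25, L26.

9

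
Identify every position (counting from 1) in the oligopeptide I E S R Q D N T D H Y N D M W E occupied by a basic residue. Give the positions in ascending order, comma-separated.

K, R, and H are the three residues with basic side chains (ε-amine, guanidinium, and imidazole respectively).
Matching residues: R4, H10.

4, 10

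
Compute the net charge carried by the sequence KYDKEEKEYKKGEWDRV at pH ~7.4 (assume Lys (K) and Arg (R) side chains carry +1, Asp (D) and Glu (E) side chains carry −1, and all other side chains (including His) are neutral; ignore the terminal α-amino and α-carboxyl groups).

Positive (K, R): K1, K4, K7, K10, K11, R16 → +6.
Negative (D, E): D3, E5, E6, E8, E13, D15 → −6.
Net charge = (+6) + (−6) = 0.

0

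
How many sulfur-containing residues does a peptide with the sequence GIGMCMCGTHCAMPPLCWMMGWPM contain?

The sulfur-bearing residues are cysteine (–SH) and methionine (–S–CH₃).
Matching residues: M4, C5, M6, C7, C11, M13, C17, M19, M20, M24.

10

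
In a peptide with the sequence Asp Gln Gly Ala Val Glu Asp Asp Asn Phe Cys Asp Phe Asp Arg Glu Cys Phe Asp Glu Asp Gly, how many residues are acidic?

10

The acidic residues are Asp (D) and Glu (E), whose side chains end in a carboxylate group.
Matching residues: Asp1, Glu6, Asp7, Asp8, Asp12, Asp14, Glu16, Asp19, Glu20, Asp21.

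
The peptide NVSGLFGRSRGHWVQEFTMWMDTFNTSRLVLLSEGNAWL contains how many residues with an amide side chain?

4

Asparagine (N) and glutamine (Q) have uncharged amide side chains.
Matching residues: N1, Q15, N25, N36.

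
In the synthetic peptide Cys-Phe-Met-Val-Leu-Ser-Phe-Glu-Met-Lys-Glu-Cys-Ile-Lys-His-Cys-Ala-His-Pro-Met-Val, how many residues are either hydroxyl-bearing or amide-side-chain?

1

Hydroxyl-bearing: S, T, Y. Amide-side-chain: N, Q.
Hydroxyl-bearing residues here: Ser6 (1).
Amide-side-chain residues here: none (0).
The two groups share no amino acid, so total = 1 + 0 = 1.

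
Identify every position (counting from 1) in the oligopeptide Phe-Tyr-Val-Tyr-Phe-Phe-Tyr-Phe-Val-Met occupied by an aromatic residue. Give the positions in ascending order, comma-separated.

1, 2, 4, 5, 6, 7, 8

Matching residues: Phe1, Tyr2, Tyr4, Phe5, Phe6, Tyr7, Phe8.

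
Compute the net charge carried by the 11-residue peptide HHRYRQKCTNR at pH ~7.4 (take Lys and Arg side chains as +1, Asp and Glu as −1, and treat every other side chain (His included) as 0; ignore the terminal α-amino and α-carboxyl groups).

Positive (K, R): R3, R5, K7, R11 → +4.
Negative (D, E): none → −0.
Net charge = (+4) + (−0) = +4.

+4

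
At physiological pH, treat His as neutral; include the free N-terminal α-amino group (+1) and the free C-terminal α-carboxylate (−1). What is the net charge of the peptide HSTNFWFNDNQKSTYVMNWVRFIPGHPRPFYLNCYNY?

+2

At pH ~7.4 the Lys and Arg side chains are protonated (+1), the Asp and Glu side chains are deprotonated (−1), and with His taken as neutral all other side chains carry no charge.
Positive (K, R): K12, R21, R28 → +3.
Negative (D, E): D9 → −1.
The N-terminus (+1) and C-terminus (−1) cancel.
Net charge = (+3) + (−1) = +2.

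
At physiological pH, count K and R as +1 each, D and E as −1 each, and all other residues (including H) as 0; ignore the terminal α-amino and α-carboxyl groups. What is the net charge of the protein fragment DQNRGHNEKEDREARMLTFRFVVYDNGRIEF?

Positive (K, R): R4, K9, R12, R15, R20, R28 → +6.
Negative (D, E): D1, E8, E10, D11, E13, D25, E30 → −7.
Net charge = (+6) + (−7) = −1.

-1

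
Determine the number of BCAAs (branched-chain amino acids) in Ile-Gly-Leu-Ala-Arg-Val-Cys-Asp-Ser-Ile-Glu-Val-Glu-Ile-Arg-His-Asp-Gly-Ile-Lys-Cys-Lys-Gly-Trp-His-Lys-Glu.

V, L, and I make up the branched-chain aliphatic group.
Matching residues: Ile1, Leu3, Val6, Ile10, Val12, Ile14, Ile19.

7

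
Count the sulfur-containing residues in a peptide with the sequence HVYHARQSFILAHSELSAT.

0

Cysteine (C, thiol) and methionine (M, thioether) are the two sulfur-containing amino acids.
None of the 19 residues belong to this group.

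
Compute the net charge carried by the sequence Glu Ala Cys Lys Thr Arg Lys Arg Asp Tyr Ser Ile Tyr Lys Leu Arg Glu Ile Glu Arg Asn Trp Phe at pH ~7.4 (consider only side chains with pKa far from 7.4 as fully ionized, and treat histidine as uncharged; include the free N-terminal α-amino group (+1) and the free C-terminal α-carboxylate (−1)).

+3

Near pH 7.4, K and R contribute +1 each, D and E contribute −1 each, and every other side chain (His included, as stated) is uncharged.
Positive (K, R): Lys4, Arg6, Lys7, Arg8, Lys14, Arg16, Arg20 → +7.
Negative (D, E): Glu1, Asp9, Glu17, Glu19 → −4.
The N-terminus (+1) and C-terminus (−1) cancel.
Net charge = (+7) + (−4) = +3.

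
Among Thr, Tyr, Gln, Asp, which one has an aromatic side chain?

Phenylalanine (F), tryptophan (W), and tyrosine (Y) have aromatic ring side chains.
Of the listed options, only Tyr belongs to this group.

Tyr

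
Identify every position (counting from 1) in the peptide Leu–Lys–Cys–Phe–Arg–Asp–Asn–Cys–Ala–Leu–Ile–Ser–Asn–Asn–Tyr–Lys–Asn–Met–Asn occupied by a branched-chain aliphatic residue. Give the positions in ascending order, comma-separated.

Matching residues: Leu1, Leu10, Ile11.

1, 10, 11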